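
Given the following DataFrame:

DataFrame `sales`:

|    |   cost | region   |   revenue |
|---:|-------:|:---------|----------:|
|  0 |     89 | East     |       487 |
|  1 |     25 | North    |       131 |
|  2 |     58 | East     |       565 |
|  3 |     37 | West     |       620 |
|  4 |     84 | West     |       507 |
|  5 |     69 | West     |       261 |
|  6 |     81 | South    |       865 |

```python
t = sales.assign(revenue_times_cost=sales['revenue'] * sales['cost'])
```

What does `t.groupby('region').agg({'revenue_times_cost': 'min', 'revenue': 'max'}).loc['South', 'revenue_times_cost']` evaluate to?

add column revenue_times_cost = sales['revenue'] * sales['cost']:
   cost region  revenue  revenue_times_cost
0    89   East      487               43343
1    25  North      131                3275
2    58   East      565               32770
3    37   West      620               22940
4    84   West      507               42588
5    69   West      261               18009
6    81  South      865               70065
group by region: min(revenue_times_cost), max(revenue):
        revenue_times_cost  revenue
region                             
East                 32770      565
North                 3275      131
South                70065      865
West                 18009      620

70065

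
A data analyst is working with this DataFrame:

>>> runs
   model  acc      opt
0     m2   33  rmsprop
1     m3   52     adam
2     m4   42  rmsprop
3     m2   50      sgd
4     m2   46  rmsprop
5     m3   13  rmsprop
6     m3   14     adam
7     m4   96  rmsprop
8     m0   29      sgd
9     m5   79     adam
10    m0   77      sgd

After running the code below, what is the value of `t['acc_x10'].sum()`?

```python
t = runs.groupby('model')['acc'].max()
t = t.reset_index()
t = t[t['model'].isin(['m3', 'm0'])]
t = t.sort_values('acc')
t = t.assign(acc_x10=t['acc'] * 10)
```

1290

group by model, max of acc:
model
m0    77
m2    50
m3    52
m4    96
m5    79
Name: acc, dtype: int64
reset_index():
  model  acc
0    m0   77
1    m2   50
2    m3   52
3    m4   96
4    m5   79
filter rows where model in ['m3', 'm0']:
  model  acc
0    m0   77
2    m3   52
sort by acc:
  model  acc
2    m3   52
0    m0   77
add column acc_x10 = t['acc'] * 10:
  model  acc  acc_x10
2    m3   52      520
0    m0   77      770
Taking the sum of column 'acc_x10' gives 1290.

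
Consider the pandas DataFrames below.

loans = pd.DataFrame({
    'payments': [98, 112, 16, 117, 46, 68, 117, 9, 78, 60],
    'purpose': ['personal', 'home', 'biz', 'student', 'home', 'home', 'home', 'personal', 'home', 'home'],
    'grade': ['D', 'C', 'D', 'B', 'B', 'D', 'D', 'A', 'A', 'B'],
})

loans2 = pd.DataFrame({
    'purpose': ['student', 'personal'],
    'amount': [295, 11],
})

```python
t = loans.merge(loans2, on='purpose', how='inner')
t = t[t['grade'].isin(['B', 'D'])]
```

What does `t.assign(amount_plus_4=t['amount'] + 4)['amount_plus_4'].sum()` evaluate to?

314

merge on 'purpose' (how='inner') → 3 rows:
   payments   purpose grade  amount
0        98  personal     D      11
1       117   student     B     295
2         9  personal     A      11
filter rows where grade in ['B', 'D']:
   payments   purpose grade  amount
0        98  personal     D      11
1       117   student     B     295
add column amount_plus_4 = t['amount'] + 4:
   payments   purpose grade  amount  amount_plus_4
0        98  personal     D      11             15
1       117   student     B     295            299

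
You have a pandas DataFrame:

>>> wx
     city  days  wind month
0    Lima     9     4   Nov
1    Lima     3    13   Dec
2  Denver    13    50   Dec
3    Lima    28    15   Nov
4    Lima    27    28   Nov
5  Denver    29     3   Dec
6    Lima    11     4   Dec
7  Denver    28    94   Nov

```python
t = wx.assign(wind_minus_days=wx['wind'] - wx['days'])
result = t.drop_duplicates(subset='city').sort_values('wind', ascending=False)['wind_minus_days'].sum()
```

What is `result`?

add column wind_minus_days = wx['wind'] - wx['days']:
     city  days  wind month  wind_minus_days
0    Lima     9     4   Nov               -5
1    Lima     3    13   Dec               10
2  Denver    13    50   Dec               37
3    Lima    28    15   Nov              -13
4    Lima    27    28   Nov                1
5  Denver    29     3   Dec              -26
6    Lima    11     4   Dec               -7
7  Denver    28    94   Nov               66
drop duplicate city (keep=first):
     city  days  wind month  wind_minus_days
0    Lima     9     4   Nov               -5
2  Denver    13    50   Dec               37
sort by wind descending:
     city  days  wind month  wind_minus_days
2  Denver    13    50   Dec               37
0    Lima     9     4   Nov               -5

32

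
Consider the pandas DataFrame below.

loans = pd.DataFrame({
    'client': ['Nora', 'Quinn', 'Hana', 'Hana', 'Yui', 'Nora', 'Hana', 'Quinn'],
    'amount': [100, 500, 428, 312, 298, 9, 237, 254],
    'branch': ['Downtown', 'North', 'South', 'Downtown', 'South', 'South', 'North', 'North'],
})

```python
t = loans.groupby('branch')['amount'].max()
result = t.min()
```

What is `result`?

312

group by branch, max of amount:
branch
Downtown    312
North       500
South       428
Name: amount, dtype: int64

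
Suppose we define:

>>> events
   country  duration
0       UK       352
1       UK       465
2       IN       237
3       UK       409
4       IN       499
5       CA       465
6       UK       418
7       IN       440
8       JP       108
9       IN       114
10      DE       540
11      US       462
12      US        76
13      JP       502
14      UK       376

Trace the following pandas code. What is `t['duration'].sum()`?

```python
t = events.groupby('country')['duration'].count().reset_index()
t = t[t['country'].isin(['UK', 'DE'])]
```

group by country, count of duration:
country
CA    1
DE    1
IN    4
JP    2
UK    5
US    2
Name: duration, dtype: int64
reset_index():
  country  duration
0      CA         1
1      DE         1
2      IN         4
3      JP         2
4      UK         5
5      US         2
filter rows where country in ['UK', 'DE']:
  country  duration
1      DE         1
4      UK         5
So sum() = 6.

6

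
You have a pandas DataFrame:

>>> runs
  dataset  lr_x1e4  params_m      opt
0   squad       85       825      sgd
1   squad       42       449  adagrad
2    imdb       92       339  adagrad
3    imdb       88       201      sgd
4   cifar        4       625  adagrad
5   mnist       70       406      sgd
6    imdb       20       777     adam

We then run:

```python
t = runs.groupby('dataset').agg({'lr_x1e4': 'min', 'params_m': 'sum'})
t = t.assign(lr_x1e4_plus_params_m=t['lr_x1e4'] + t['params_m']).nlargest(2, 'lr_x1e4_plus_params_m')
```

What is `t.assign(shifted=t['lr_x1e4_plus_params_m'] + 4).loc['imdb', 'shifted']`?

group by dataset: min(lr_x1e4), sum(params_m):
         lr_x1e4  params_m
dataset                   
cifar          4       625
imdb          20      1317
mnist         70       406
squad         42      1274
add column lr_x1e4_plus_params_m = t['lr_x1e4'] + t['params_m']:
         lr_x1e4  params_m  lr_x1e4_plus_params_m
dataset                                          
cifar          4       625                    629
imdb          20      1317                   1337
mnist         70       406                    476
squad         42      1274                   1316
take 2 rows with largest lr_x1e4_plus_params_m:
         lr_x1e4  params_m  lr_x1e4_plus_params_m
dataset                                          
imdb          20      1317                   1337
squad         42      1274                   1316
add column shifted = t['lr_x1e4_plus_params_m'] + 4:
         lr_x1e4  params_m  lr_x1e4_plus_params_m  shifted
dataset                                                   
imdb          20      1317                   1337     1341
squad         42      1274                   1316     1320
Then the value at row 'imdb', column 'shifted': 1341

1341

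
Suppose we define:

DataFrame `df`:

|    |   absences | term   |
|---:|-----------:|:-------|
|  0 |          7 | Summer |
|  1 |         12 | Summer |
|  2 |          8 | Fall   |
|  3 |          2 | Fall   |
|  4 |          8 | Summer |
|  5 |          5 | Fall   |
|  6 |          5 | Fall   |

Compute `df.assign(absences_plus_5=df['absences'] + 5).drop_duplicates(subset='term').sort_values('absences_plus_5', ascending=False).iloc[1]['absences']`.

7

add column absences_plus_5 = df['absences'] + 5:
   absences    term  absences_plus_5
0         7  Summer               12
1        12  Summer               17
2         8    Fall               13
3         2    Fall                7
4         8  Summer               13
5         5    Fall               10
6         5    Fall               10
drop duplicate term (keep=first):
   absences    term  absences_plus_5
0         7  Summer               12
2         8    Fall               13
sort by absences_plus_5 descending:
   absences    term  absences_plus_5
2         8    Fall               13
0         7  Summer               12
Hence 7.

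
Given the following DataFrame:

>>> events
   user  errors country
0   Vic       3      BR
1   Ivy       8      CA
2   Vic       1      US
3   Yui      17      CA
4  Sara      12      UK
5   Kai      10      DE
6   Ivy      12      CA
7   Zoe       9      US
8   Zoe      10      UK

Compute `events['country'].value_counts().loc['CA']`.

value_counts of country:
country
CA    3
US    2
UK    2
BR    1
DE    1
Name: count, dtype: int64

3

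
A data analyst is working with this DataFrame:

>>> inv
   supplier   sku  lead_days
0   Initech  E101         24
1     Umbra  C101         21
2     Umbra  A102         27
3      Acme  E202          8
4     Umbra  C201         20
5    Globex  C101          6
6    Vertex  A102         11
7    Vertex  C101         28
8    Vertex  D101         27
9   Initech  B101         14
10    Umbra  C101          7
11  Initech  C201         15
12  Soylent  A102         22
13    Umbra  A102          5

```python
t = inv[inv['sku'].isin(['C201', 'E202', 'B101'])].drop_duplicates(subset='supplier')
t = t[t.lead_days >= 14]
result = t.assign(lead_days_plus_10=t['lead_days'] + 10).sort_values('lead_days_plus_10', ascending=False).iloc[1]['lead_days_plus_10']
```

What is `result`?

24

filter rows where sku in ['C201', 'E202', 'B101']:
   supplier   sku  lead_days
3      Acme  E202          8
4     Umbra  C201         20
9   Initech  B101         14
11  Initech  C201         15
drop duplicate supplier (keep=first):
  supplier   sku  lead_days
3     Acme  E202          8
4    Umbra  C201         20
9  Initech  B101         14
filter rows where lead_days >= 14:
  supplier   sku  lead_days
4    Umbra  C201         20
9  Initech  B101         14
add column lead_days_plus_10 = t['lead_days'] + 10:
  supplier   sku  lead_days  lead_days_plus_10
4    Umbra  C201         20                 30
9  Initech  B101         14                 24
sort by lead_days_plus_10 descending:
  supplier   sku  lead_days  lead_days_plus_10
4    Umbra  C201         20                 30
9  Initech  B101         14                 24
value at position 1, column 'lead_days_plus_10' → 24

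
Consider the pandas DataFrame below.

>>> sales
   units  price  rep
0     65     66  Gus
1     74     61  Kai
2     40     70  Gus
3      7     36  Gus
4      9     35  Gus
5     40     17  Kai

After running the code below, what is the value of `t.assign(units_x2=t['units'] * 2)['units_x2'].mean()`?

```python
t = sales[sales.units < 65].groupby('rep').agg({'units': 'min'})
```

filter rows where units < 65:
   units  price  rep
2     40     70  Gus
3      7     36  Gus
4      9     35  Gus
5     40     17  Kai
group by rep, min of units:
     units
rep       
Gus      7
Kai     40
add column units_x2 = t['units'] * 2:
     units  units_x2
rep                 
Gus      7        14
Kai     40        80

47.0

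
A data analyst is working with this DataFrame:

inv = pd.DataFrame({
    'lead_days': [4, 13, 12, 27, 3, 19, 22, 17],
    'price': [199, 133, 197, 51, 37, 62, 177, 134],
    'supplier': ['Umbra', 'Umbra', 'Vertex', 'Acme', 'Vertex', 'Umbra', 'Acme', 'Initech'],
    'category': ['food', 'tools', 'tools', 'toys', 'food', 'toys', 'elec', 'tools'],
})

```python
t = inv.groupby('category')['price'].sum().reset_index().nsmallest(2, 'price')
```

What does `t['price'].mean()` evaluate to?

145.0

group by category, sum of price:
category
elec     177
food     236
tools    464
toys     113
Name: price, dtype: int64
reset_index():
  category  price
0     elec    177
1     food    236
2    tools    464
3     toys    113
take 2 rows with smallest price:
  category  price
3     toys    113
0     elec    177
Then the mean of column 'price': 145.0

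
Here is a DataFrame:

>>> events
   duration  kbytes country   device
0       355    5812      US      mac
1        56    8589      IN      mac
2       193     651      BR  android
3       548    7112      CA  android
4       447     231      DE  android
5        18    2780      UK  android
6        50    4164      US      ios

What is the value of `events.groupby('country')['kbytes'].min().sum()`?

23527

group by country, min of kbytes:
country
BR     651
CA    7112
DE     231
IN    8589
UK    2780
US    4164
Name: kbytes, dtype: int64
Hence 23527.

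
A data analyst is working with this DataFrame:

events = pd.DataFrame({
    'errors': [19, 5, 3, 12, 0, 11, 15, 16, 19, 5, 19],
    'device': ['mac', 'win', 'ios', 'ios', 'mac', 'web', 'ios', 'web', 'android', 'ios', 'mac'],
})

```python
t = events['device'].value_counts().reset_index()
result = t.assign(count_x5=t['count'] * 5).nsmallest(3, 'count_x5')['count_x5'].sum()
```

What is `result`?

value_counts of device:
device
ios        4
mac        3
web        2
win        1
android    1
Name: count, dtype: int64
reset_index():
    device  count
0      ios      4
1      mac      3
2      web      2
3      win      1
4  android      1
add column count_x5 = t['count'] * 5:
    device  count  count_x5
0      ios      4        20
1      mac      3        15
2      web      2        10
3      win      1         5
4  android      1         5
take 3 rows with smallest count_x5:
    device  count  count_x5
3      win      1         5
4  android      1         5
2      web      2        10
So sum() = 20.

20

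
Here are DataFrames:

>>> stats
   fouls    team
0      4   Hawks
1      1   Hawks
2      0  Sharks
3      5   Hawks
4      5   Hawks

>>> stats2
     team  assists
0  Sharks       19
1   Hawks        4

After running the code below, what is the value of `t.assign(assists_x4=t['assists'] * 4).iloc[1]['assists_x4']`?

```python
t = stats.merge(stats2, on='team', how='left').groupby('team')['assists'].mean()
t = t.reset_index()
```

merge on 'team' (how='left') → 5 rows:
   fouls    team  assists
0      4   Hawks        4
1      1   Hawks        4
2      0  Sharks       19
3      5   Hawks        4
4      5   Hawks        4
group by team, mean of assists:
team
Hawks      4.0
Sharks    19.0
Name: assists, dtype: float64
reset_index():
     team  assists
0   Hawks      4.0
1  Sharks     19.0
add column assists_x4 = t['assists'] * 4:
     team  assists  assists_x4
0   Hawks      4.0        16.0
1  Sharks     19.0        76.0

76.0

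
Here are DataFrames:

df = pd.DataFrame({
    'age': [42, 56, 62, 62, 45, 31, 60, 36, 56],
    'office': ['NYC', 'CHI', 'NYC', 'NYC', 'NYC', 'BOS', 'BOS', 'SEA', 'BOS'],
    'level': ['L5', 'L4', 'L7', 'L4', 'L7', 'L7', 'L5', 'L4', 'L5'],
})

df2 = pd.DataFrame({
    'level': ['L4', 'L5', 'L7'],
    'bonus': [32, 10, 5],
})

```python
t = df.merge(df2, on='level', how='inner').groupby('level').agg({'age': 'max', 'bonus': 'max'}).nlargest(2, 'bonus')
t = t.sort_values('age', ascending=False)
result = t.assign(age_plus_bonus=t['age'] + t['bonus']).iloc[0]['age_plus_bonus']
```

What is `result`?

94

merge on 'level' (how='inner') → 9 rows:
   age office level  bonus
0   42    NYC    L5     10
1   56    CHI    L4     32
2   62    NYC    L7      5
3   62    NYC    L4     32
4   45    NYC    L7      5
5   31    BOS    L7      5
6   60    BOS    L5     10
7   36    SEA    L4     32
8   56    BOS    L5     10
group by level: max(age), max(bonus):
       age  bonus
level            
L4      62     32
L5      60     10
L7      62      5
take 2 rows with largest bonus:
       age  bonus
level            
L4      62     32
L5      60     10
sort by age descending:
       age  bonus
level            
L4      62     32
L5      60     10
add column age_plus_bonus = t['age'] + t['bonus']:
       age  bonus  age_plus_bonus
level                            
L4      62     32              94
L5      60     10              70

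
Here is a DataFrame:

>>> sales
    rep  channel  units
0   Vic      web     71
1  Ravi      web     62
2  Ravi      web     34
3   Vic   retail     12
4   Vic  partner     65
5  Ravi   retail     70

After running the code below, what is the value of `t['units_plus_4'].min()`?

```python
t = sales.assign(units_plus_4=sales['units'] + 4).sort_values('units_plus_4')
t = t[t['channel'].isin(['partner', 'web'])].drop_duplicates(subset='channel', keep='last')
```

add column units_plus_4 = sales['units'] + 4:
    rep  channel  units  units_plus_4
0   Vic      web     71            75
1  Ravi      web     62            66
2  Ravi      web     34            38
3   Vic   retail     12            16
4   Vic  partner     65            69
5  Ravi   retail     70            74
sort by units_plus_4:
    rep  channel  units  units_plus_4
3   Vic   retail     12            16
2  Ravi      web     34            38
1  Ravi      web     62            66
4   Vic  partner     65            69
5  Ravi   retail     70            74
0   Vic      web     71            75
filter rows where channel in ['partner', 'web']:
    rep  channel  units  units_plus_4
2  Ravi      web     34            38
1  Ravi      web     62            66
4   Vic  partner     65            69
0   Vic      web     71            75
drop duplicate channel (keep=last):
   rep  channel  units  units_plus_4
4  Vic  partner     65            69
0  Vic      web     71            75
Reading off the min of column 'units_plus_4', we get 69.

69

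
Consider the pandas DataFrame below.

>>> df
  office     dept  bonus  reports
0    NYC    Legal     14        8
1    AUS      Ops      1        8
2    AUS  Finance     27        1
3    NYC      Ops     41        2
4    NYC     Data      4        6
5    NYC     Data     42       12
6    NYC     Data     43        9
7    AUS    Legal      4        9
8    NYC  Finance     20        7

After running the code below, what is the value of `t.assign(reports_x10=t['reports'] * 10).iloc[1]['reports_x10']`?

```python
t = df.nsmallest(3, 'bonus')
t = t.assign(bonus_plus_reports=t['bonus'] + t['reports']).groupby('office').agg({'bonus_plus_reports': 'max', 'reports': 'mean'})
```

take 3 rows with smallest bonus:
  office   dept  bonus  reports
1    AUS    Ops      1        8
4    NYC   Data      4        6
7    AUS  Legal      4        9
add column bonus_plus_reports = t['bonus'] + t['reports']:
  office   dept  bonus  reports  bonus_plus_reports
1    AUS    Ops      1        8                   9
4    NYC   Data      4        6                  10
7    AUS  Legal      4        9                  13
group by office: max(bonus_plus_reports), mean(reports):
        bonus_plus_reports  reports
office                             
AUS                     13      8.5
NYC                     10      6.0
add column reports_x10 = t['reports'] * 10:
        bonus_plus_reports  reports  reports_x10
office                                          
AUS                     13      8.5         85.0
NYC                     10      6.0         60.0
Finally, value at position 1, column 'reports_x10' = 60.0.

60.0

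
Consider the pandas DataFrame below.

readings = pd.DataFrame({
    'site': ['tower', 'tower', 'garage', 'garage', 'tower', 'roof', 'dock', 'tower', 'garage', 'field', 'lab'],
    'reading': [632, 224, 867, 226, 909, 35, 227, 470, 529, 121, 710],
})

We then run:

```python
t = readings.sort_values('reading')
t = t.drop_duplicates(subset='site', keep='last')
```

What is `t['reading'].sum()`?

sort by reading:
      site  reading
5     roof       35
9    field      121
1    tower      224
3   garage      226
6     dock      227
7    tower      470
8   garage      529
0    tower      632
10     lab      710
2   garage      867
4    tower      909
drop duplicate site (keep=last):
      site  reading
5     roof       35
9    field      121
6     dock      227
10     lab      710
2   garage      867
4    tower      909
Then the sum of column 'reading': 2869

2869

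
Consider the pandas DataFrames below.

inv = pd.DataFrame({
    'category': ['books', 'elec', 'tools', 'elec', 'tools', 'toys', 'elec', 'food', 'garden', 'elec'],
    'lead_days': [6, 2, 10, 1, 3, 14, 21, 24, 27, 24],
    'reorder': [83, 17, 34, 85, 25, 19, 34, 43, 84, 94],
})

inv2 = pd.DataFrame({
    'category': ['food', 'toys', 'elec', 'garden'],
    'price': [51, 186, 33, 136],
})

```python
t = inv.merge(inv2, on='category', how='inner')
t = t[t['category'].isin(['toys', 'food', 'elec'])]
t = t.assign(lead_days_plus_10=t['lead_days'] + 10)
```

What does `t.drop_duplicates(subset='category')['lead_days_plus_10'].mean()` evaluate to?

merge on 'category' (how='inner') → 7 rows:
  category  lead_days  reorder  price
0     elec          2       17     33
1     elec          1       85     33
2     toys         14       19    186
3     elec         21       34     33
4     food         24       43     51
5   garden         27       84    136
6     elec         24       94     33
filter rows where category in ['toys', 'food', 'elec']:
  category  lead_days  reorder  price
0     elec          2       17     33
1     elec          1       85     33
2     toys         14       19    186
3     elec         21       34     33
4     food         24       43     51
6     elec         24       94     33
add column lead_days_plus_10 = t['lead_days'] + 10:
  category  lead_days  reorder  price  lead_days_plus_10
0     elec          2       17     33                 12
1     elec          1       85     33                 11
2     toys         14       19    186                 24
3     elec         21       34     33                 31
4     food         24       43     51                 34
6     elec         24       94     33                 34
drop duplicate category (keep=first):
  category  lead_days  reorder  price  lead_days_plus_10
0     elec          2       17     33                 12
2     toys         14       19    186                 24
4     food         24       43     51                 34
mean of column 'lead_days_plus_10' → 23.3333333333

23.3333333333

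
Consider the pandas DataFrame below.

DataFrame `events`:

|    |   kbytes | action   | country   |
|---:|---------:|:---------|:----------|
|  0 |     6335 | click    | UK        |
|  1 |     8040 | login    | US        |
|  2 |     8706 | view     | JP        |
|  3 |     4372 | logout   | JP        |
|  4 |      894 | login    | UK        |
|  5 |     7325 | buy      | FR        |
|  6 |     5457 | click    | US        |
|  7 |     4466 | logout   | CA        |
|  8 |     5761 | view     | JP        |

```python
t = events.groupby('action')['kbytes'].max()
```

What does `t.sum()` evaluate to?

group by action, max of kbytes:
action
buy       7325
click     6335
login     8040
logout    4466
view      8706
Name: kbytes, dtype: int64
Hence 34872.

34872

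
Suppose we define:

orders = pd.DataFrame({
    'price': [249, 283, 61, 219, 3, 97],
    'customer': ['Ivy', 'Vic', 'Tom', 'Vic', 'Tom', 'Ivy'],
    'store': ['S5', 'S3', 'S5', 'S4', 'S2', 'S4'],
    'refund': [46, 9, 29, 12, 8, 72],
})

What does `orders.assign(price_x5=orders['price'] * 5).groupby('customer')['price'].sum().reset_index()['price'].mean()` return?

add column price_x5 = orders['price'] * 5:
   price customer store  refund  price_x5
0    249      Ivy    S5      46      1245
1    283      Vic    S3       9      1415
2     61      Tom    S5      29       305
3    219      Vic    S4      12      1095
4      3      Tom    S2       8        15
5     97      Ivy    S4      72       485
group by customer, sum of price:
customer
Ivy    346
Tom     64
Vic    502
Name: price, dtype: int64
reset_index():
  customer  price
0      Ivy    346
1      Tom     64
2      Vic    502
Then the mean of column 'price': 304.0

304.0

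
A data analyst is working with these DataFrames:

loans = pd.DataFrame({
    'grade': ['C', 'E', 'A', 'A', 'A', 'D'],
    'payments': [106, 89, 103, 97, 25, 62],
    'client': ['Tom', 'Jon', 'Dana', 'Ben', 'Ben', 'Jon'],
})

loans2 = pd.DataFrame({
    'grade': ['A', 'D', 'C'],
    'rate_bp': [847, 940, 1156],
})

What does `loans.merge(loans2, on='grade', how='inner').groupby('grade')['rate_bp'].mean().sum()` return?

merge on 'grade' (how='inner') → 5 rows:
  grade  payments client  rate_bp
0     C       106    Tom     1156
1     A       103   Dana      847
2     A        97    Ben      847
3     A        25    Ben      847
4     D        62    Jon      940
group by grade, mean of rate_bp:
grade
A     847.0
C    1156.0
D     940.0
Name: rate_bp, dtype: float64
The sum of the resulting series is 2943.0.

2943.0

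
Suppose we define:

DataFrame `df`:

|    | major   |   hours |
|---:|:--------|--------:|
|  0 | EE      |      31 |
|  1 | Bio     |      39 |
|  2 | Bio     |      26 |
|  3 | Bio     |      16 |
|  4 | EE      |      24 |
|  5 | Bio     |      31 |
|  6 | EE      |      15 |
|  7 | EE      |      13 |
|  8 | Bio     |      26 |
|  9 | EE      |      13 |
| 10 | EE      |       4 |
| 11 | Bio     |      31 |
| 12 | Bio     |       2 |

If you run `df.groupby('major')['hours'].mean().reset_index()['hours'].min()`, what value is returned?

16.6666666667

group by major, mean of hours:
major
Bio    24.428571
EE     16.666667
Name: hours, dtype: float64
reset_index():
  major      hours
0   Bio  24.428571
1    EE  16.666667
Hence 16.6666666667.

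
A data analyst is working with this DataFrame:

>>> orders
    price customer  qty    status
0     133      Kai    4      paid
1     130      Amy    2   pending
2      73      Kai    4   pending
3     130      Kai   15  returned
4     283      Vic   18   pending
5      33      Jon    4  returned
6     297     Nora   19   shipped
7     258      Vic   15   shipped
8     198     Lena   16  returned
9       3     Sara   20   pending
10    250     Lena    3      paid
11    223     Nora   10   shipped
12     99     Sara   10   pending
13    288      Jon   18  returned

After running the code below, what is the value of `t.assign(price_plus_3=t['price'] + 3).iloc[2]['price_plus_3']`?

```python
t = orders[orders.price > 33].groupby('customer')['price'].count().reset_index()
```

6

filter rows where price > 33:
    price customer  qty    status
0     133      Kai    4      paid
1     130      Amy    2   pending
2      73      Kai    4   pending
3     130      Kai   15  returned
4     283      Vic   18   pending
6     297     Nora   19   shipped
7     258      Vic   15   shipped
8     198     Lena   16  returned
10    250     Lena    3      paid
11    223     Nora   10   shipped
12     99     Sara   10   pending
13    288      Jon   18  returned
group by customer, count of price:
customer
Amy     1
Jon     1
Kai     3
Lena    2
Nora    2
Sara    1
Vic     2
Name: price, dtype: int64
reset_index():
  customer  price
0      Amy      1
1      Jon      1
2      Kai      3
3     Lena      2
4     Nora      2
5     Sara      1
6      Vic      2
add column price_plus_3 = t['price'] + 3:
  customer  price  price_plus_3
0      Amy      1             4
1      Jon      1             4
2      Kai      3             6
3     Lena      2             5
4     Nora      2             5
5     Sara      1             4
6      Vic      2             5
Finally, value at position 2, column 'price_plus_3' = 6.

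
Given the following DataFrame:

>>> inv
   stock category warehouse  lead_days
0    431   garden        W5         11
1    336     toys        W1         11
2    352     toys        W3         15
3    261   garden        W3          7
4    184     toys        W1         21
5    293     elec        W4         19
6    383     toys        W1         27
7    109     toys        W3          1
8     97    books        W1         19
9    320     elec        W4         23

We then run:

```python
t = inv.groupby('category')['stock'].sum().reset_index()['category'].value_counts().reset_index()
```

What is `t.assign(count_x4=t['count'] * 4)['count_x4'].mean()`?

4.0

group by category, sum of stock:
category
books       97
elec       613
garden     692
toys      1364
Name: stock, dtype: int64
reset_index():
  category  stock
0    books     97
1     elec    613
2   garden    692
3     toys   1364
value_counts of category:
category
books     1
elec      1
garden    1
toys      1
Name: count, dtype: int64
reset_index():
  category  count
0    books      1
1     elec      1
2   garden      1
3     toys      1
add column count_x4 = t['count'] * 4:
  category  count  count_x4
0    books      1         4
1     elec      1         4
2   garden      1         4
3     toys      1         4
Finally, mean of column 'count_x4' = 4.0.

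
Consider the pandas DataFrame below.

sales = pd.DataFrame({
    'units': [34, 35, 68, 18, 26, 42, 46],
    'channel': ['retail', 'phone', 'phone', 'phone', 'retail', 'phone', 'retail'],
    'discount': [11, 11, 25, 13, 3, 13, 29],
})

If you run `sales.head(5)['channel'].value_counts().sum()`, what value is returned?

5

take first 5 rows:
   units channel  discount
0     34  retail        11
1     35   phone        11
2     68   phone        25
3     18   phone        13
4     26  retail         3
value_counts of channel:
channel
phone     3
retail    2
Name: count, dtype: int64
Taking the sum of the resulting series gives 5.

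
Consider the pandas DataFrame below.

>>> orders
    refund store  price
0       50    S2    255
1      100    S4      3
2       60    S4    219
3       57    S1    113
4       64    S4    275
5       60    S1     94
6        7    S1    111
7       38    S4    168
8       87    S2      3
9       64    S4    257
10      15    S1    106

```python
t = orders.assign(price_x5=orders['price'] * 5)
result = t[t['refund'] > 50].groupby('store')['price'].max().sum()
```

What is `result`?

add column price_x5 = orders['price'] * 5:
    refund store  price  price_x5
0       50    S2    255      1275
1      100    S4      3        15
2       60    S4    219      1095
3       57    S1    113       565
4       64    S4    275      1375
5       60    S1     94       470
6        7    S1    111       555
7       38    S4    168       840
8       87    S2      3        15
9       64    S4    257      1285
10      15    S1    106       530
filter rows where refund > 50:
   refund store  price  price_x5
1     100    S4      3        15
2      60    S4    219      1095
3      57    S1    113       565
4      64    S4    275      1375
5      60    S1     94       470
8      87    S2      3        15
9      64    S4    257      1285
group by store, max of price:
store
S1    113
S2      3
S4    275
Name: price, dtype: int64
Then the sum of the resulting series: 391

391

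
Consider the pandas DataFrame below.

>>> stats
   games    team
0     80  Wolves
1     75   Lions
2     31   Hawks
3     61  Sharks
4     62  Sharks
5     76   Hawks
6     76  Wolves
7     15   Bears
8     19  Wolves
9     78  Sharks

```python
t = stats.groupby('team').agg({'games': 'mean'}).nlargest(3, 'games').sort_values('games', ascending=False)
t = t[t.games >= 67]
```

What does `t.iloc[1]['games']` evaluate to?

67.0

group by team, mean of games:
            games
team             
Bears   15.000000
Hawks   53.500000
Lions   75.000000
Sharks  67.000000
Wolves  58.333333
take 3 rows with largest games:
            games
team             
Lions   75.000000
Sharks  67.000000
Wolves  58.333333
sort by games descending:
            games
team             
Lions   75.000000
Sharks  67.000000
Wolves  58.333333
filter rows where games >= 67:
        games
team         
Lions    75.0
Sharks   67.0
Reading off the value at position 1, column 'games', we get 67.0.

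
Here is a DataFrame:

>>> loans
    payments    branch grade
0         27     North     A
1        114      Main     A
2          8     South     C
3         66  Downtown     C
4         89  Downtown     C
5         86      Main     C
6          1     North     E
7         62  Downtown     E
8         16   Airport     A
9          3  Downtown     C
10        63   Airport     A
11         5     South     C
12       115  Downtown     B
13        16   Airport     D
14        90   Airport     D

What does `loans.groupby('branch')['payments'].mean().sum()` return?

group by branch, mean of payments:
branch
Airport      46.25
Downtown     67.00
Main        100.00
North        14.00
South         6.50
Name: payments, dtype: float64

233.75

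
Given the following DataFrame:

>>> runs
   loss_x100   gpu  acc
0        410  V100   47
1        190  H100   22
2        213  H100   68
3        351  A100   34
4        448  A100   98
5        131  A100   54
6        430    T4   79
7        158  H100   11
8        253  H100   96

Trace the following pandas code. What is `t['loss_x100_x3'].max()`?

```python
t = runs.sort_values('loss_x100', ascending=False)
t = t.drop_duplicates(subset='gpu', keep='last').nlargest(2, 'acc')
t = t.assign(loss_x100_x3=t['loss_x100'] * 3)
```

sort by loss_x100 descending:
   loss_x100   gpu  acc
4        448  A100   98
6        430    T4   79
0        410  V100   47
3        351  A100   34
8        253  H100   96
2        213  H100   68
1        190  H100   22
7        158  H100   11
5        131  A100   54
drop duplicate gpu (keep=last):
   loss_x100   gpu  acc
6        430    T4   79
0        410  V100   47
7        158  H100   11
5        131  A100   54
take 2 rows with largest acc:
   loss_x100   gpu  acc
6        430    T4   79
5        131  A100   54
add column loss_x100_x3 = t['loss_x100'] * 3:
   loss_x100   gpu  acc  loss_x100_x3
6        430    T4   79          1290
5        131  A100   54           393

1290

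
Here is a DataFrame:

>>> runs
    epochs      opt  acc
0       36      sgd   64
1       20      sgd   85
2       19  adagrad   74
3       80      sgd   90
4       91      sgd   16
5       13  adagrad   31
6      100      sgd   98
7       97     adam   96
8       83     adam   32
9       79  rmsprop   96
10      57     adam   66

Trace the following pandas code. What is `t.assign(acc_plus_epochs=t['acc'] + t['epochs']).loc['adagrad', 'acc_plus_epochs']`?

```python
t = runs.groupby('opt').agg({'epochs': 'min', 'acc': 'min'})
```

group by opt: min(epochs), min(acc):
         epochs  acc
opt                 
adagrad      13   31
adam         57   32
rmsprop      79   96
sgd          20   16
add column acc_plus_epochs = t['acc'] + t['epochs']:
         epochs  acc  acc_plus_epochs
opt                                  
adagrad      13   31               44
adam         57   32               89
rmsprop      79   96              175
sgd          20   16               36
Finally, value at row 'adagrad', column 'acc_plus_epochs' = 44.

44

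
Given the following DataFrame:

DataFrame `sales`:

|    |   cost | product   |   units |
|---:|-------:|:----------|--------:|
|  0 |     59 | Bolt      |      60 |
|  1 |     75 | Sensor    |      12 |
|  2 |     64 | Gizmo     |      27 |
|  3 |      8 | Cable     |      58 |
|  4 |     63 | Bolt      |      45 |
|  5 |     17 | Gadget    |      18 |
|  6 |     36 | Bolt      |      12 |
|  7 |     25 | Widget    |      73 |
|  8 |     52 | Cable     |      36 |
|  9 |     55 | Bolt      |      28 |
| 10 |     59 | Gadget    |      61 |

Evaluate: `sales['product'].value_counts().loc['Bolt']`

value_counts of product:
product
Bolt      4
Cable     2
Gadget    2
Sensor    1
Gizmo     1
Widget    1
Name: count, dtype: int64
So loc['Bolt'] = 4.

4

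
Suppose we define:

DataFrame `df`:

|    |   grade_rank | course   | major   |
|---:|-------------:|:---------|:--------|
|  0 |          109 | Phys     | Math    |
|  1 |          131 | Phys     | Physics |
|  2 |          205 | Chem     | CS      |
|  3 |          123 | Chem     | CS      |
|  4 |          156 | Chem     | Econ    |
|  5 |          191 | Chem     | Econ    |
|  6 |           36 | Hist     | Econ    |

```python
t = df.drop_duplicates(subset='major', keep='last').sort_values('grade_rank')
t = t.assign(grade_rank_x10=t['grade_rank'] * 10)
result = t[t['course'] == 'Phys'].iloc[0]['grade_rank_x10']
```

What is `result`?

1090

drop duplicate major (keep=last):
   grade_rank course    major
0         109   Phys     Math
1         131   Phys  Physics
3         123   Chem       CS
6          36   Hist     Econ
sort by grade_rank:
   grade_rank course    major
6          36   Hist     Econ
0         109   Phys     Math
3         123   Chem       CS
1         131   Phys  Physics
add column grade_rank_x10 = t['grade_rank'] * 10:
   grade_rank course    major  grade_rank_x10
6          36   Hist     Econ             360
0         109   Phys     Math            1090
3         123   Chem       CS            1230
1         131   Phys  Physics            1310
filter rows where course == 'Phys':
   grade_rank course    major  grade_rank_x10
0         109   Phys     Math            1090
1         131   Phys  Physics            1310
Taking the value at position 0, column 'grade_rank_x10' gives 1090.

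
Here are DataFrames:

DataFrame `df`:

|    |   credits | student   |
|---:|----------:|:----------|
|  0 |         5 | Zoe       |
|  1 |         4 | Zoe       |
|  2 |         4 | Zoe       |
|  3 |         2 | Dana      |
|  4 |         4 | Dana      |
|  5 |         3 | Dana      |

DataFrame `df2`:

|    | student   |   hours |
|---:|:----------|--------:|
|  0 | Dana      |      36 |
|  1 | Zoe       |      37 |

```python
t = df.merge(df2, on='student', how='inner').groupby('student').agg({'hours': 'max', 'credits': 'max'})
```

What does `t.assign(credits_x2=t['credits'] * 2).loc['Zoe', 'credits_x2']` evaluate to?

10

merge on 'student' (how='inner') → 6 rows:
   credits student  hours
0        5     Zoe     37
1        4     Zoe     37
2        4     Zoe     37
3        2    Dana     36
4        4    Dana     36
5        3    Dana     36
group by student: max(hours), max(credits):
         hours  credits
student                
Dana        36        4
Zoe         37        5
add column credits_x2 = t['credits'] * 2:
         hours  credits  credits_x2
student                            
Dana        36        4           8
Zoe         37        5          10
Hence 10.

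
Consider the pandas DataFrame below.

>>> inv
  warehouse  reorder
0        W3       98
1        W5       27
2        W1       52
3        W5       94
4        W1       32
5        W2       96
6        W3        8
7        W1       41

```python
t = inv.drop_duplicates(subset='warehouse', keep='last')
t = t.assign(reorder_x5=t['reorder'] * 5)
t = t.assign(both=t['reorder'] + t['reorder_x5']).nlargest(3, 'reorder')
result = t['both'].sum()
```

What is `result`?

1386

drop duplicate warehouse (keep=last):
  warehouse  reorder
3        W5       94
5        W2       96
6        W3        8
7        W1       41
add column reorder_x5 = t['reorder'] * 5:
  warehouse  reorder  reorder_x5
3        W5       94         470
5        W2       96         480
6        W3        8          40
7        W1       41         205
add column both = t['reorder'] + t['reorder_x5']:
  warehouse  reorder  reorder_x5  both
3        W5       94         470   564
5        W2       96         480   576
6        W3        8          40    48
7        W1       41         205   246
take 3 rows with largest reorder:
  warehouse  reorder  reorder_x5  both
5        W2       96         480   576
3        W5       94         470   564
7        W1       41         205   246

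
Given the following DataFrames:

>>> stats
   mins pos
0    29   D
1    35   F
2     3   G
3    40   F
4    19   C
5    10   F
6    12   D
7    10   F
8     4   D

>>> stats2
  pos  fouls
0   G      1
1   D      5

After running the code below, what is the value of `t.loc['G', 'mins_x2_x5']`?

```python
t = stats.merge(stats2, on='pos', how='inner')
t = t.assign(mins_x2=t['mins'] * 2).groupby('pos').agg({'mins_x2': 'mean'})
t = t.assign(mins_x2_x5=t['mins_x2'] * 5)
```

merge on 'pos' (how='inner') → 4 rows:
   mins pos  fouls
0    29   D      5
1     3   G      1
2    12   D      5
3     4   D      5
add column mins_x2 = t['mins'] * 2:
   mins pos  fouls  mins_x2
0    29   D      5       58
1     3   G      1        6
2    12   D      5       24
3     4   D      5        8
group by pos, mean of mins_x2:
     mins_x2
pos         
D       30.0
G        6.0
add column mins_x2_x5 = t['mins_x2'] * 5:
     mins_x2  mins_x2_x5
pos                     
D       30.0       150.0
G        6.0        30.0
So loc['G', 'mins_x2_x5'] = 30.0.

30.0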